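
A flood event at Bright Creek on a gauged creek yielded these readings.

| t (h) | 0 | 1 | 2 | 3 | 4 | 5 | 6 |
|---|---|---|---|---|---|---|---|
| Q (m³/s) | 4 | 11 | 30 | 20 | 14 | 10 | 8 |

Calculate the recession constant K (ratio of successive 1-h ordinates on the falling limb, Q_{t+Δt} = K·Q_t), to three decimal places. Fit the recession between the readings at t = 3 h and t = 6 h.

K ≈ 0.737

Using the recession-limb readings at t = 3 h and t = 6 h: Q falls from 20 to 8 m³/s over 3 intervals.
K = (Q₂/Q₁)^(1/3) = (8/20)^(1/3) = 0.737.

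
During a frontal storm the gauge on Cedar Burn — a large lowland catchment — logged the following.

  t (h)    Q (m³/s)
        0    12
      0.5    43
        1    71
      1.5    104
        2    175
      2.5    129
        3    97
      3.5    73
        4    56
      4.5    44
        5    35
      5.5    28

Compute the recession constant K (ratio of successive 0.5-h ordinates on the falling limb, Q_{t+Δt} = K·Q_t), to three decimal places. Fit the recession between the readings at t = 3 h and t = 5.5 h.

K ≈ 0.780

Using the recession-limb readings at t = 3 h and t = 5.5 h: Q falls from 97 to 28 m³/s over 5 intervals.
K = (Q₂/Q₁)^(1/5) = (28/97)^(1/5) = 0.780.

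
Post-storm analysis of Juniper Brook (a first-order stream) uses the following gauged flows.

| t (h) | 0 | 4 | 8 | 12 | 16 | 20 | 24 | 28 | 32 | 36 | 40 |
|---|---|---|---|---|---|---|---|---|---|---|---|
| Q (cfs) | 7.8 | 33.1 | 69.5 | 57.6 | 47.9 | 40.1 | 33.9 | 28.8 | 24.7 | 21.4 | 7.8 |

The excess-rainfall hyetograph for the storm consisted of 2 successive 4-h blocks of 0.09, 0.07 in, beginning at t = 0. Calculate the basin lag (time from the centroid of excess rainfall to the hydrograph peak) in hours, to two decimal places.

Centroid of excess rainfall: t_c = Σ P_i·t̄_i / ΣP_i = 3.7500 h (block centres at 2, 6 h).
Hydrograph peak occurs at t = 8 h, so basin lag t_L = 8 − 3.7500 = 4.25 h.

t_L ≈ 4.25 h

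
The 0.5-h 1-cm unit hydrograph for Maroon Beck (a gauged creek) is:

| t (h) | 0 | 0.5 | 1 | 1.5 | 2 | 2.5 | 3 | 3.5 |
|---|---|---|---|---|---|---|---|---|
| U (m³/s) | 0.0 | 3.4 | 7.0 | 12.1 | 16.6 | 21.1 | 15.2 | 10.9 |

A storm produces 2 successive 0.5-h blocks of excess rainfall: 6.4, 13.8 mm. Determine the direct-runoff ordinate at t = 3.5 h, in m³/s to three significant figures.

Q ≈ 28.0 m³/s

By discrete convolution, Q_j = Σ (P_i / 10 mm) · U_{j−i}.
At t = 3.5 h (j=7): Q = (6.4/10)·10.9 + (13.8/10)·15.2 = 28.0 m³/s.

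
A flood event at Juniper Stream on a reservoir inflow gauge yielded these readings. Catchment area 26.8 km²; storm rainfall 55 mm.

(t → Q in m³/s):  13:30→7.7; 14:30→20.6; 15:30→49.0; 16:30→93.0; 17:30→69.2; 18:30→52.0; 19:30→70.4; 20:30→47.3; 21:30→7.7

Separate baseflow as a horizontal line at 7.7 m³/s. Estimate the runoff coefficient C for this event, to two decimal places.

ΣQ_DR = 347.6 m³/s; V = ΣQ_DR·Δt = 1.251 × 10^6 m³.
Runoff depth d = V / A = 46.69 mm.
C = d / P = 46.69 / 55 = 0.85.

C ≈ 0.85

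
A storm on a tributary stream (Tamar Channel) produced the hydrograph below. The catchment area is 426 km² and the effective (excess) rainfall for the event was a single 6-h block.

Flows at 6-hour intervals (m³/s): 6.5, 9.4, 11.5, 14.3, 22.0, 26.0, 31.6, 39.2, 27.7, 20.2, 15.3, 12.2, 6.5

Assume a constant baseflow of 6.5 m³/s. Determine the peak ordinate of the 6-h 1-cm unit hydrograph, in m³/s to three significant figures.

U_p ≈ 40.8 m³/s

Direct runoff: 0.0, 2.9, 5.0, 7.8, 15.5, 19.5, 25.1, 32.7, 21.2, 13.7, 8.8, 5.7, 0.0 m³/s; ΣQ_DR = 157.9 m³/s, peak = 32.7 m³/s.
Runoff depth d = ΣQ_DR·Δt / A = 157.9 × 21600 / (426 km²) = 8.006 mm.
The 1-cm UH is the DRH scaled by (10 mm)/d, so U_p = 32.7 × 10/8.006 = 40.8 m³/s.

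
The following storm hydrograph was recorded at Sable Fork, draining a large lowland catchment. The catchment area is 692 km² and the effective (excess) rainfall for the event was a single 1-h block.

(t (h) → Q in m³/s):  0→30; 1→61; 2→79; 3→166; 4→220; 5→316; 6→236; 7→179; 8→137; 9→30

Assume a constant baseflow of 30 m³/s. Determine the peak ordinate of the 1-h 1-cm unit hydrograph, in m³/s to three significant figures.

U_p ≈ 476 m³/s

Direct runoff: 0.0, 31.0, 49.0, 136.0, 190.0, 286.0, 206.0, 149.0, 107.0, 0.0 m³/s; ΣQ_DR = 1154 m³/s, peak = 286.0 m³/s.
Runoff depth d = ΣQ_DR·Δt / A = 1154 × 3600 / (692 km²) = 6.003 mm.
The 1-cm UH is the DRH scaled by (10 mm)/d, so U_p = 286.0 × 10/6.003 = 476 m³/s.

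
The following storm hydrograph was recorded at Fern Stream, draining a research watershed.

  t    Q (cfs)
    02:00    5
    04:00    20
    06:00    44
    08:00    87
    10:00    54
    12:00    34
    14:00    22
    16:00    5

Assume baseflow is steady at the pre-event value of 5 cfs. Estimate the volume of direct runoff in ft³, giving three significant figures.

V ≈ 1.66 × 10^6 ft³

Direct-runoff ordinates (Q − Q_b): 0.0, 15.0, 39.0, 82.0, 49.0, 29.0, 17.0, 0.0 cfs.
ΣQ_DR = 231.0 cfs.
With Δt = 2 h = 7200 s, V = ΣQ_DR · Δt = 231.0 × 7200 = 1.66 × 10^6 ft³.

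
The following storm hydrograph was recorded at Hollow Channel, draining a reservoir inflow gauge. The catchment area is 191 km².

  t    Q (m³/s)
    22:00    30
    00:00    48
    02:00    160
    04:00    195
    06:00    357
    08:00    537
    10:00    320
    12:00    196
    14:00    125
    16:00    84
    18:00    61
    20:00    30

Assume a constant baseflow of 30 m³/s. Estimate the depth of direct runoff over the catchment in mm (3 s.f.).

Direct runoff: 0.0, 18.0, 130.0, 165.0, 327.0, 507.0, 290.0, 166.0, 95.0, 54.0, 31.0, 0.0 m³/s; ΣQ_DR = 1783 m³/s.
V = ΣQ_DR · Δt = 1783 × 7200 s = 1.284 × 10^7 m³.
Over A = 191 km², depth = V / A = 67.2 mm.

d ≈ 67.2 mm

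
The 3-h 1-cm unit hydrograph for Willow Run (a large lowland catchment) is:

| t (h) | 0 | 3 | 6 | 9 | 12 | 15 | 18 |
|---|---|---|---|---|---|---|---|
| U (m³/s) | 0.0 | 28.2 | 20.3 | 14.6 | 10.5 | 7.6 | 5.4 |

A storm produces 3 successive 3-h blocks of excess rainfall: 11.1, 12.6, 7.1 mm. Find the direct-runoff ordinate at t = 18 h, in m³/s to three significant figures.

By discrete convolution, Q_j = Σ (P_i / 10 mm) · U_{j−i}.
At t = 18 h (j=6): Q = (11.1/10)·5.4 + (12.6/10)·7.6 + (7.1/10)·10.5 = 23.0 m³/s.

Q ≈ 23.0 m³/s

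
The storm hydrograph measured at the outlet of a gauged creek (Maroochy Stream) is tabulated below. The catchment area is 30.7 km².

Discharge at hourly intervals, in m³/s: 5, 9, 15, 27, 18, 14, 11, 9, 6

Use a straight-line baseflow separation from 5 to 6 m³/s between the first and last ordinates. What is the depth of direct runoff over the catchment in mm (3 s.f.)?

Direct runoff: 0.00, 3.88, 9.75, 21.62, 12.50, 8.38, 5.25, 3.12, 0.00 m³/s; ΣQ_DR = 64.50 m³/s.
V = ΣQ_DR · Δt = 64.50 × 3600 s = 2.322 × 10^5 m³.
Over A = 30.7 km², depth = V / A = 7.56 mm.

d ≈ 7.56 mm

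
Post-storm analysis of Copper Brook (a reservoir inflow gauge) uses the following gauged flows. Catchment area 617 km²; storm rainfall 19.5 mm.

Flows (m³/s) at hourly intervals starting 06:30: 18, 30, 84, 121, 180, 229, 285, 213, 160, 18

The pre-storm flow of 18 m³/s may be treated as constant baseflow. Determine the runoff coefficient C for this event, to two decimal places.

ΣQ_DR = 1158 m³/s; V = ΣQ_DR·Δt = 4.169 × 10^6 m³.
Runoff depth d = V / A = 6.757 mm.
C = d / P = 6.757 / 19.5 = 0.35.

C ≈ 0.35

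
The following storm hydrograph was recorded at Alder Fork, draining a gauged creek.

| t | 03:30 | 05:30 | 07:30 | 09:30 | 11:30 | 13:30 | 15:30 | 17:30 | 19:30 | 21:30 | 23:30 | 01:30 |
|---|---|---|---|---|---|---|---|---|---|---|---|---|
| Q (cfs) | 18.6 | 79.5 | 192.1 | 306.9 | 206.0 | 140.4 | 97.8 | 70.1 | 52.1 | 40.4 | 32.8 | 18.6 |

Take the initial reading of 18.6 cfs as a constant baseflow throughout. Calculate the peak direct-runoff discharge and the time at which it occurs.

Q_p = 288.3 cfs at t = 09:30

Subtracting baseflow gives direct-runoff ordinates: 0.0, 60.9, 173.5, 288.3, 187.4, 121.8, 79.2, 51.5, 33.5, 21.8, 14.2, 0.0 cfs.
The maximum is 288.3 cfs, occurring at the reading for t = 09:30.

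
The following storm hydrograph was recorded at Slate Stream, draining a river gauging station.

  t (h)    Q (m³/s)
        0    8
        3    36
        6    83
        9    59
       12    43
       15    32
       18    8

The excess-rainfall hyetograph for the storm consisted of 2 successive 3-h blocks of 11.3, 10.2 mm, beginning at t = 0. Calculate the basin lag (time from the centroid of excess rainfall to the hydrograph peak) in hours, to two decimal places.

t_L ≈ 3.08 h

Centroid of excess rainfall: t_c = Σ P_i·t̄_i / ΣP_i = 2.9233 h (block centres at 1.5, 4.5 h).
Hydrograph peak occurs at t = 6 h, so basin lag t_L = 6 − 2.9233 = 3.08 h.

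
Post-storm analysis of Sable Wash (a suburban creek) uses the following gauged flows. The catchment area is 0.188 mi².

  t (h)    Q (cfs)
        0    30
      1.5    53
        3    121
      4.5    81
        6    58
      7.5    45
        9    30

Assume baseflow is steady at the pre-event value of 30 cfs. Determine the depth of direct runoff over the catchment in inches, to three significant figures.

d ≈ 2.57 in

Direct runoff: 0.0, 23.0, 91.0, 51.0, 28.0, 15.0, 0.0 cfs; ΣQ_DR = 208.0 cfs.
V = ΣQ_DR · Δt = 208.0 × 5400 s = 1.123 × 10^6 ft³.
Over A = 0.188 mi², depth = V / A = 2.57 in.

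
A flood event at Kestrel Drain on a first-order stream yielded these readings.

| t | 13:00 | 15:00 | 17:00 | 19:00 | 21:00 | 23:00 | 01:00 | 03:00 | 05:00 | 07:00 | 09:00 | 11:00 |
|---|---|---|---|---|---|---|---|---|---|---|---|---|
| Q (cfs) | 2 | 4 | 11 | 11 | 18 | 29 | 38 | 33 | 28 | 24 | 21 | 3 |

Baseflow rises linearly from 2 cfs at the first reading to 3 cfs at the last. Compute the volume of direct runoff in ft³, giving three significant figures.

V ≈ 1.38 × 10^6 ft³

Direct-runoff ordinates (Q − Q_b): 0.00, 1.91, 8.82, 8.73, 15.64, 26.55, 35.45, 30.36, 25.27, 21.18, 18.09, 0.00 cfs.
ΣQ_DR = 192.0 cfs.
With Δt = 2 h = 7200 s, V = ΣQ_DR · Δt = 192.0 × 7200 = 1.38 × 10^6 ft³.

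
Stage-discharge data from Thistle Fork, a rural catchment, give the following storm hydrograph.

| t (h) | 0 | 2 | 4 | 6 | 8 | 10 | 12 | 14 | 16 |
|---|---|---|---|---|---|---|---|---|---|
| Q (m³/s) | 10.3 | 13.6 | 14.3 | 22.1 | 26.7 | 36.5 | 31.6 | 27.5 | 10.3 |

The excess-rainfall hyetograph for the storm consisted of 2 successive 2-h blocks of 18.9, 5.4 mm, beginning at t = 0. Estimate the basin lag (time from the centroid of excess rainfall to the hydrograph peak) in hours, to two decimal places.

t_L ≈ 8.56 h

Centroid of excess rainfall: t_c = Σ P_i·t̄_i / ΣP_i = 1.4444 h (block centres at 1, 3 h).
Hydrograph peak occurs at t = 10 h, so basin lag t_L = 10 − 1.4444 = 8.56 h.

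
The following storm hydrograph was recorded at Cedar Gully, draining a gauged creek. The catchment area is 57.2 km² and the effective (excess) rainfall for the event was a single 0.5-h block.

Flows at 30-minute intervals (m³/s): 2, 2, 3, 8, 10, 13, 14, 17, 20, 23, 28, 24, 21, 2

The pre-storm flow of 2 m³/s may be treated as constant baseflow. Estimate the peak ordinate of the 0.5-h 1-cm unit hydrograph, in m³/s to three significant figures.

U_p ≈ 52.0 m³/s

Direct runoff: 0.0, 0.0, 1.0, 6.0, 8.0, 11.0, 12.0, 15.0, 18.0, 21.0, 26.0, 22.0, 19.0, 0.0 m³/s; ΣQ_DR = 159.0 m³/s, peak = 26.0 m³/s.
Runoff depth d = ΣQ_DR·Δt / A = 159.0 × 1800 / (57.2 km²) = 5.003 mm.
The 1-cm UH is the DRH scaled by (10 mm)/d, so U_p = 26.0 × 10/5.003 = 52.0 m³/s.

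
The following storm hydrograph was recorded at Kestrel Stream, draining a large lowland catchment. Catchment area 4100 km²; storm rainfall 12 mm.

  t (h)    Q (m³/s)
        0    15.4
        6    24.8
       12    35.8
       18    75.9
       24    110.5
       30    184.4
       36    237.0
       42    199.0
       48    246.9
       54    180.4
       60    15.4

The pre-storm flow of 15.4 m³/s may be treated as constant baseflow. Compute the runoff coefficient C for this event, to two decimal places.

C ≈ 0.51

ΣQ_DR = 1156 m³/s; V = ΣQ_DR·Δt = 2.497 × 10^7 m³.
Runoff depth d = V / A = 6.091 mm.
C = d / P = 6.091 / 12 = 0.51.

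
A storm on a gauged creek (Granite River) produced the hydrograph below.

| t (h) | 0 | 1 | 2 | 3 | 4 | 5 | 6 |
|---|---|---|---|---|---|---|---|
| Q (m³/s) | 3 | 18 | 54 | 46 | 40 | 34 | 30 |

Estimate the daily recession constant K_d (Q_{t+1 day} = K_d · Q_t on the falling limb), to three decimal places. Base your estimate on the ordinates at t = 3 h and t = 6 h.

K_d ≈ 0.033

Between t = 3 h and t = 6 h the flow falls from 46 to 30 m³/s over 3×1 h = 3 h.
Per-interval ratio K = (30/46)^(1/3) = 0.8672; K_d = K^(24/1) = 0.033.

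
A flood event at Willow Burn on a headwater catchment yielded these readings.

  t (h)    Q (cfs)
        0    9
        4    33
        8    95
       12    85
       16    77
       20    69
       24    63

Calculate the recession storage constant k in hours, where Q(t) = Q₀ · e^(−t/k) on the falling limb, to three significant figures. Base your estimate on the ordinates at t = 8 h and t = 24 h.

k ≈ 39.0 h

On the falling limb, Q drops from 95 to 63 cfs between t = 8 h and t = 24 h (Δt = 16 h).
k = −Δt / ln(Q₂/Q₁) = −16 / ln(63/95) = 39.0 h.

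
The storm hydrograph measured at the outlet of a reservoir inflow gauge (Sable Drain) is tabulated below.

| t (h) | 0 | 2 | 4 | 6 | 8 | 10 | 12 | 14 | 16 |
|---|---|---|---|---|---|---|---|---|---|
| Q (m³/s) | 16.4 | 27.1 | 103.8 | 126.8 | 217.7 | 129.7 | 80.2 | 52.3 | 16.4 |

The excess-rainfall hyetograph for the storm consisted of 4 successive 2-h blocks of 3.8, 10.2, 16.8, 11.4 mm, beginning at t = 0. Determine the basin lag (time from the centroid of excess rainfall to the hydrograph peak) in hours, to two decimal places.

t_L ≈ 3.30 h

Centroid of excess rainfall: t_c = Σ P_i·t̄_i / ΣP_i = 4.6967 h (block centres at 1, 3, 5, 7 h).
Hydrograph peak occurs at t = 8 h, so basin lag t_L = 8 − 4.6967 = 3.30 h.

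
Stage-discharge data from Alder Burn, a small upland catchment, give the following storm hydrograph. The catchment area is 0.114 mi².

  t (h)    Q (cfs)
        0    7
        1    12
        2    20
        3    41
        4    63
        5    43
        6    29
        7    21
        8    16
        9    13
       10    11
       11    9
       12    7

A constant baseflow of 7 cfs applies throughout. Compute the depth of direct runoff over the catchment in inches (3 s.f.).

Direct runoff: 0.0, 5.0, 13.0, 34.0, 56.0, 36.0, 22.0, 14.0, 9.0, 6.0, 4.0, 2.0, 0.0 cfs; ΣQ_DR = 201.0 cfs.
V = ΣQ_DR · Δt = 201.0 × 3600 s = 7.236 × 10^5 ft³.
Over A = 0.114 mi², depth = V / A = 2.73 in.

d ≈ 2.73 in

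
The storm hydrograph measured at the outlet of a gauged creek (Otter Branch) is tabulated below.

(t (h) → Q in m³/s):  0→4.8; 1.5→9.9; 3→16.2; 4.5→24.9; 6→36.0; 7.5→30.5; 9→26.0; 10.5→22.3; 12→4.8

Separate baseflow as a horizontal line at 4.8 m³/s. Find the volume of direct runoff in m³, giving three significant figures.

Direct-runoff ordinates (Q − Q_b): 0.0, 5.1, 11.4, 20.1, 31.2, 25.7, 21.2, 17.5, 0.0 m³/s.
ΣQ_DR = 132.2 m³/s.
With Δt = 1.5 h = 5400 s, V = ΣQ_DR · Δt = 132.2 × 5400 = 7.14 × 10^5 m³.

V ≈ 7.14 × 10^5 m³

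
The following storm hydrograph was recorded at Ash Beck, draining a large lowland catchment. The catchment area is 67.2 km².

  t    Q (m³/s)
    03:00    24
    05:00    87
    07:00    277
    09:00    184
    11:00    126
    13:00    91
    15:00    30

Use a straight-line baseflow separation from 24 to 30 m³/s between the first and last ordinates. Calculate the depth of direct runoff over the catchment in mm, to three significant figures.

Direct runoff: 0.00, 62.00, 251.00, 157.00, 98.00, 62.00, 0.00 m³/s; ΣQ_DR = 630.0 m³/s.
V = ΣQ_DR · Δt = 630.0 × 7200 s = 4.536 × 10^6 m³.
Over A = 67.2 km², depth = V / A = 67.5 mm.

d ≈ 67.5 mm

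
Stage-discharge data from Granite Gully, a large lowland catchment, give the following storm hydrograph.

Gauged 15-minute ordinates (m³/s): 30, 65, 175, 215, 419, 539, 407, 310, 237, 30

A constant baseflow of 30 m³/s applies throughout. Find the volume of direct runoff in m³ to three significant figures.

Direct-runoff ordinates (Q − Q_b): 0.0, 35.0, 145.0, 185.0, 389.0, 509.0, 377.0, 280.0, 207.0, 0.0 m³/s.
ΣQ_DR = 2127 m³/s.
With Δt = 0.25 h = 900 s, V = ΣQ_DR · Δt = 2127 × 900 = 1.91 × 10^6 m³.

V ≈ 1.91 × 10^6 m³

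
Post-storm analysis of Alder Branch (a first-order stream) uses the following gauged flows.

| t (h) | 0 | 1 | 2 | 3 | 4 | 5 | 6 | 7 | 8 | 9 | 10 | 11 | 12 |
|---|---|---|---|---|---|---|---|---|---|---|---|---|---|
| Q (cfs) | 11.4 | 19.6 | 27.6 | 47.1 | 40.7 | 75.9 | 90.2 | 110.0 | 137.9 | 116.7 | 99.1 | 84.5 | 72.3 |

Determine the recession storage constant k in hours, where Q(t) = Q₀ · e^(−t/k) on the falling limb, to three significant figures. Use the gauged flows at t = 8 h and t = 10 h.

k ≈ 6.05 h

On the falling limb, Q drops from 137.9 to 99.1 cfs between t = 8 h and t = 10 h (Δt = 2 h).
k = −Δt / ln(Q₂/Q₁) = −2 / ln(99.1/137.9) = 6.05 h.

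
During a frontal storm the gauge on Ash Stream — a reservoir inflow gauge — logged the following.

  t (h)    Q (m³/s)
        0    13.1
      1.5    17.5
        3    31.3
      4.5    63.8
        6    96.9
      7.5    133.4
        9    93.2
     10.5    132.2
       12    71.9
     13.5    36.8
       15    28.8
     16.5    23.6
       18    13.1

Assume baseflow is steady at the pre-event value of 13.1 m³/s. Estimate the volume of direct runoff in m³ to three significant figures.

Direct-runoff ordinates (Q − Q_b): 0.0, 4.4, 18.2, 50.7, 83.8, 120.3, 80.1, 119.1, 58.8, 23.7, 15.7, 10.5, 0.0 m³/s.
ΣQ_DR = 585.3 m³/s.
With Δt = 1.5 h = 5400 s, V = ΣQ_DR · Δt = 585.3 × 5400 = 3.16 × 10^6 m³.

V ≈ 3.16 × 10^6 m³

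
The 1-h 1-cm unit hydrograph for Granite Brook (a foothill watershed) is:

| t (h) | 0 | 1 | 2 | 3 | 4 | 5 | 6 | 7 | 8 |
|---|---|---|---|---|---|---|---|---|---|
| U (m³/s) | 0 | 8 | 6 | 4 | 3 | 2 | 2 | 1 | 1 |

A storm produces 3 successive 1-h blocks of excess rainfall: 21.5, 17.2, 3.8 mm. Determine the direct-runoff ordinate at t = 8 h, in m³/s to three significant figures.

By discrete convolution, Q_j = Σ (P_i / 10 mm) · U_{j−i}.
At t = 8 h (j=8): Q = (21.5/10)·1 + (17.2/10)·1 + (3.8/10)·2 = 4.63 m³/s.

Q ≈ 4.63 m³/s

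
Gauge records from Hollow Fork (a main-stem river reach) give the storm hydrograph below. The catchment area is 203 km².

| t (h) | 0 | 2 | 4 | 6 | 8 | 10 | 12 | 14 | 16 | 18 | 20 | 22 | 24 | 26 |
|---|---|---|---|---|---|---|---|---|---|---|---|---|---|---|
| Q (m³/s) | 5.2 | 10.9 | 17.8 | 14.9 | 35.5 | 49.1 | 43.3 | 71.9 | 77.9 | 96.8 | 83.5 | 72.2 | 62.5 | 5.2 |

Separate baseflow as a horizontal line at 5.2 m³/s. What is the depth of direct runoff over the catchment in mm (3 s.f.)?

d ≈ 20.4 mm

Direct runoff: 0.0, 5.7, 12.6, 9.7, 30.3, 43.9, 38.1, 66.7, 72.7, 91.6, 78.3, 67.0, 57.3, 0.0 m³/s; ΣQ_DR = 573.9 m³/s.
V = ΣQ_DR · Δt = 573.9 × 7200 s = 4.132 × 10^6 m³.
Over A = 203 km², depth = V / A = 20.4 mm.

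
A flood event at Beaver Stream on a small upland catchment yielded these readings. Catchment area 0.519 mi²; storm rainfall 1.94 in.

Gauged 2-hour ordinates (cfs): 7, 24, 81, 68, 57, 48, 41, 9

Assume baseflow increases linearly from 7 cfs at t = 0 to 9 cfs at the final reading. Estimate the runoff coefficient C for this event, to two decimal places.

ΣQ_DR = 271.0 cfs; V = ΣQ_DR·Δt = 1.951 × 10^6 ft³.
Runoff depth d = V / A = 1.618 in.
C = d / P = 1.618 / 1.94 = 0.83.

C ≈ 0.83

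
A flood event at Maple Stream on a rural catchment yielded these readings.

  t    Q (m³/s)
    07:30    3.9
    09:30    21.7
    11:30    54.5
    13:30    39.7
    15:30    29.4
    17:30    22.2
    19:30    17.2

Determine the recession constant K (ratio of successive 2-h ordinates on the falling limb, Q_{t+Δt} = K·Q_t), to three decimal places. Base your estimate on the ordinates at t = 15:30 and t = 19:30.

Using the recession-limb readings at t = 15:30 and t = 19:30: Q falls from 29.4 to 17.2 m³/s over 2 intervals.
K = (Q₂/Q₁)^(1/2) = (17.2/29.4)^(1/2) = 0.765.

K ≈ 0.765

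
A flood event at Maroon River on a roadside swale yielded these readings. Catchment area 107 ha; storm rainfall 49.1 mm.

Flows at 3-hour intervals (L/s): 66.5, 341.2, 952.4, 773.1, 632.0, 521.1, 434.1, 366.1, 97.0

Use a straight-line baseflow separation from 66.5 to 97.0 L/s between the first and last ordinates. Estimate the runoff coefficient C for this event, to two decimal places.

C ≈ 0.71

ΣQ_DR = 3448 L/s; V = ΣQ_DR·Δt = 3.724 × 10^7 L.
Runoff depth d = V / A = 34.80 mm.
C = d / P = 34.80 / 49.1 = 0.71.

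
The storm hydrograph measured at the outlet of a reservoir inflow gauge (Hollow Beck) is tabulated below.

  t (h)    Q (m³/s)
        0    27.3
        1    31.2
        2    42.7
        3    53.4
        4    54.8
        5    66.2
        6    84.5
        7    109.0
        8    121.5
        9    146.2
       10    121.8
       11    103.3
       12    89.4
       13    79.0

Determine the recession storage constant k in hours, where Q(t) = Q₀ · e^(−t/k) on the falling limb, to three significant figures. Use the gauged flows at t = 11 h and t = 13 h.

On the falling limb, Q drops from 103.3 to 79.0 m³/s between t = 11 h and t = 13 h (Δt = 2 h).
k = −Δt / ln(Q₂/Q₁) = −2 / ln(79.0/103.3) = 7.46 h.

k ≈ 7.46 h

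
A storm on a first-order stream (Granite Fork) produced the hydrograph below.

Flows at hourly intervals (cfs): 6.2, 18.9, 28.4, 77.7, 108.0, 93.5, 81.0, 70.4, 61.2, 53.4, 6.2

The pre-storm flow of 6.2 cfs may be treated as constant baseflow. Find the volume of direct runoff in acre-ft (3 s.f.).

V ≈ 44.4 acre-ft

Direct-runoff ordinates (Q − Q_b): 0.0, 12.7, 22.2, 71.5, 101.8, 87.3, 74.8, 64.2, 55.0, 47.2, 0.0 cfs.
ΣQ_DR = 536.7 cfs.
With Δt = 1 h = 3600 s, V = ΣQ_DR · Δt = 536.7 × 3600 = 1.93 × 10^6 ft³ = 44.4 acre-ft.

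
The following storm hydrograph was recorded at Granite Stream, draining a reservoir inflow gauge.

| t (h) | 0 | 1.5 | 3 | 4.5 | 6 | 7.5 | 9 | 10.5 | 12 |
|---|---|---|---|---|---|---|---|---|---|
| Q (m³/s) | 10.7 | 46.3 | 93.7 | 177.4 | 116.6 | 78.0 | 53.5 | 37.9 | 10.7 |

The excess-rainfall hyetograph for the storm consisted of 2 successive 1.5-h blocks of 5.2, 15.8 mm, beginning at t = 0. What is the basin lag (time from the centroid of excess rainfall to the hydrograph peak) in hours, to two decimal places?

Centroid of excess rainfall: t_c = Σ P_i·t̄_i / ΣP_i = 1.8786 h (block centres at 0.75, 2.25 h).
Hydrograph peak occurs at t = 4.5 h, so basin lag t_L = 4.5 − 1.8786 = 2.62 h.

t_L ≈ 2.62 h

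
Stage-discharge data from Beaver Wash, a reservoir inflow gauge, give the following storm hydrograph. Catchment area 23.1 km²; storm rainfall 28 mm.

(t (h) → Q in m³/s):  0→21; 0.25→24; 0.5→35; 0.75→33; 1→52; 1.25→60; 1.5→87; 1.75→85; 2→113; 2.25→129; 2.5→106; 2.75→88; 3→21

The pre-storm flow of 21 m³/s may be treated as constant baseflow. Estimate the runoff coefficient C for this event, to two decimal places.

ΣQ_DR = 581.0 m³/s; V = ΣQ_DR·Δt = 5.229 × 10^5 m³.
Runoff depth d = V / A = 22.64 mm.
C = d / P = 22.64 / 28 = 0.81.

C ≈ 0.81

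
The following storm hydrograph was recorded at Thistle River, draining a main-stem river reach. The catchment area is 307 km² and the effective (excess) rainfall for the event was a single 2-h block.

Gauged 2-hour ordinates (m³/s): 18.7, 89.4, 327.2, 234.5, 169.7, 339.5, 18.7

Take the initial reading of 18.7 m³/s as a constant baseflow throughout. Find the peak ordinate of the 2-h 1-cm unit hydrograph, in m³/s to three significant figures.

Direct runoff: 0.0, 70.7, 308.5, 215.8, 151.0, 320.8, 0.0 m³/s; ΣQ_DR = 1067 m³/s, peak = 320.8 m³/s.
Runoff depth d = ΣQ_DR·Δt / A = 1067 × 7200 / (307 km²) = 25.02 mm.
The 1-cm UH is the DRH scaled by (10 mm)/d, so U_p = 320.8 × 10/25.02 = 128 m³/s.

U_p ≈ 128 m³/s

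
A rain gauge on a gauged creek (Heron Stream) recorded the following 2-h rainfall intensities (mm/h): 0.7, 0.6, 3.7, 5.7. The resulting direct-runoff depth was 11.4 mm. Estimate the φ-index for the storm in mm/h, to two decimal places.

Only the 2 blocks with intensity above φ contribute runoff: 3.7, 5.7 mm/h.
Σ(I−φ)·Δt = d  ⇒  (3.7+5.7 − 2φ)·2 = 11.4
φ = (9.400 − 11.4/2) / 2 = 1.85 mm/h.

φ ≈ 1.85 mm/h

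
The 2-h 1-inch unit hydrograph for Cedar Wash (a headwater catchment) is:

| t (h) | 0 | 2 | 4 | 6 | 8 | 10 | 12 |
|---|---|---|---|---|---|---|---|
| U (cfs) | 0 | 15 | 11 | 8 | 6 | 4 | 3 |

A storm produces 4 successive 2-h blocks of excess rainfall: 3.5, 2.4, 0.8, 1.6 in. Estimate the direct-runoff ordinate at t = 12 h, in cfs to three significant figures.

By discrete convolution, Q_j = Σ (P_i / 1 in) · U_{j−i}.
At t = 12 h (j=6): Q = (3.5/1)·3 + (2.4/1)·4 + (0.8/1)·6 + (1.6/1)·8 = 37.7 cfs.

Q ≈ 37.7 cfs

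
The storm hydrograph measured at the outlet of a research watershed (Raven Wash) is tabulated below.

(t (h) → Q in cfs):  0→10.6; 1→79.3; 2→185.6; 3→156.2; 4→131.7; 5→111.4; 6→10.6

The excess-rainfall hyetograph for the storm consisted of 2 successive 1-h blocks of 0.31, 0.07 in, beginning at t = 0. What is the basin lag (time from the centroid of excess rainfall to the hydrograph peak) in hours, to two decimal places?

Centroid of excess rainfall: t_c = Σ P_i·t̄_i / ΣP_i = 0.6842 h (block centres at 0.5, 1.5 h).
Hydrograph peak occurs at t = 2 h, so basin lag t_L = 2 − 0.6842 = 1.32 h.

t_L ≈ 1.32 h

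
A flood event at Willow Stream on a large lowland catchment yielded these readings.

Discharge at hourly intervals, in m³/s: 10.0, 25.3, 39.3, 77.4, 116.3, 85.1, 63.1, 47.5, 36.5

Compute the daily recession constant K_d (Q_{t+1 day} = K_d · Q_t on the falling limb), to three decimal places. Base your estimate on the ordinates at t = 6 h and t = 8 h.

Between t = 6 h and t = 8 h the flow falls from 63.1 to 36.5 m³/s over 2×1 h = 2 h.
Per-interval ratio K = (36.5/63.1)^(1/2) = 0.7606; K_d = K^(24/1) = 0.001.

K_d ≈ 0.001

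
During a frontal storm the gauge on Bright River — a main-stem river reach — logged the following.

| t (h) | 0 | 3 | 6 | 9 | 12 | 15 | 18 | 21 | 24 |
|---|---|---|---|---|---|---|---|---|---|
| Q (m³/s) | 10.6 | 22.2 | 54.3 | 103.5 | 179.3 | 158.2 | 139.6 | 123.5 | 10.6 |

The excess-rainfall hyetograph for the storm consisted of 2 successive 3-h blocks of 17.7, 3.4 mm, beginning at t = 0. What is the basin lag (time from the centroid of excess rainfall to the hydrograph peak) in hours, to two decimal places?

Centroid of excess rainfall: t_c = Σ P_i·t̄_i / ΣP_i = 1.9834 h (block centres at 1.5, 4.5 h).
Hydrograph peak occurs at t = 12 h, so basin lag t_L = 12 − 1.9834 = 10.02 h.

t_L ≈ 10.02 h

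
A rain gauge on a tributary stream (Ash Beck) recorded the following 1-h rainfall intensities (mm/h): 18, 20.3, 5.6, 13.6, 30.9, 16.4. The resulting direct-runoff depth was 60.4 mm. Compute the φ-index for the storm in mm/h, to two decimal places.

Only the 5 blocks with intensity above φ contribute runoff: 18, 20.3, 13.6, 30.9, 16.4 mm/h.
Σ(I−φ)·Δt = d  ⇒  (18+20.3+13.6+30.9+16.4 − 5φ)·1 = 60.4
φ = (99.20 − 60.4/1) / 5 = 7.76 mm/h.

φ ≈ 7.76 mm/h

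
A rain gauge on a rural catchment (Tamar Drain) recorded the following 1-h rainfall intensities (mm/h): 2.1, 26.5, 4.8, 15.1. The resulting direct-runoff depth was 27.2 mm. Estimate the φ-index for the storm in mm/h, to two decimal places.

Only the 2 blocks with intensity above φ contribute runoff: 26.5, 15.1 mm/h.
Σ(I−φ)·Δt = d  ⇒  (26.5+15.1 − 2φ)·1 = 27.2
φ = (41.60 − 27.2/1) / 2 = 7.20 mm/h.

φ ≈ 7.20 mm/h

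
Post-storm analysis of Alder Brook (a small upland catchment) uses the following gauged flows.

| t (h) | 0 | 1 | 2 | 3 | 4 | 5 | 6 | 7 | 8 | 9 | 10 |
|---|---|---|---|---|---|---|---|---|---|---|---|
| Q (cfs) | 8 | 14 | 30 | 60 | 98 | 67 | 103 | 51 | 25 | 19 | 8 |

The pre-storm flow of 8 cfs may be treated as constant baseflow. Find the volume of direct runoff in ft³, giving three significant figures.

Direct-runoff ordinates (Q − Q_b): 0.0, 6.0, 22.0, 52.0, 90.0, 59.0, 95.0, 43.0, 17.0, 11.0, 0.0 cfs.
ΣQ_DR = 395.0 cfs.
With Δt = 1 h = 3600 s, V = ΣQ_DR · Δt = 395.0 × 3600 = 1.42 × 10^6 ft³.

V ≈ 1.42 × 10^6 ft³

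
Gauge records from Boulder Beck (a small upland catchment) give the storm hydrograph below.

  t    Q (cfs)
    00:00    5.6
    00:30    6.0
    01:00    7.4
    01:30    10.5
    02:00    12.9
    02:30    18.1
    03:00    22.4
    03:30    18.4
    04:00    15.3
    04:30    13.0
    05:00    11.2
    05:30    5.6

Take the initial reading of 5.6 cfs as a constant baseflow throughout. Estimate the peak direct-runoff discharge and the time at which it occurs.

Subtracting baseflow gives direct-runoff ordinates: 0.0, 0.4, 1.8, 4.9, 7.3, 12.5, 16.8, 12.8, 9.7, 7.4, 5.6, 0.0 cfs.
The maximum is 16.8 cfs, occurring at the reading for t = 03:00.

Q_p = 16.8 cfs at t = 03:00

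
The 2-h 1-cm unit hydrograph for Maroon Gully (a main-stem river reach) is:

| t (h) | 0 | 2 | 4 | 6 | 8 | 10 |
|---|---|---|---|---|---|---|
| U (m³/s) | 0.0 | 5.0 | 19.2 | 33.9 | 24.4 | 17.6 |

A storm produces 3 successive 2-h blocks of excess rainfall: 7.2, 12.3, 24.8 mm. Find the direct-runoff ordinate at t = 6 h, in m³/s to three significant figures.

By discrete convolution, Q_j = Σ (P_i / 10 mm) · U_{j−i}.
At t = 6 h (j=3): Q = (7.2/10)·33.9 + (12.3/10)·19.2 + (24.8/10)·5.0 = 60.4 m³/s.

Q ≈ 60.4 m³/s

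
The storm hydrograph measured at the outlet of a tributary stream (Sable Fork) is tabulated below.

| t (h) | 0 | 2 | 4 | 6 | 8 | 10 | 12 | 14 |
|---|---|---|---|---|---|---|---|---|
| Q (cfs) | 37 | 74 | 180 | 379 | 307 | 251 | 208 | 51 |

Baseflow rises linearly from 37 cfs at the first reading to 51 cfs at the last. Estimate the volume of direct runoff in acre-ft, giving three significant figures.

Direct-runoff ordinates (Q − Q_b): 0.00, 35.00, 139.00, 336.00, 262.00, 204.00, 159.00, 0.00 cfs.
ΣQ_DR = 1135 cfs.
With Δt = 2 h = 7200 s, V = ΣQ_DR · Δt = 1135 × 7200 = 8.17 × 10^6 ft³ = 188 acre-ft.

V ≈ 188 acre-ft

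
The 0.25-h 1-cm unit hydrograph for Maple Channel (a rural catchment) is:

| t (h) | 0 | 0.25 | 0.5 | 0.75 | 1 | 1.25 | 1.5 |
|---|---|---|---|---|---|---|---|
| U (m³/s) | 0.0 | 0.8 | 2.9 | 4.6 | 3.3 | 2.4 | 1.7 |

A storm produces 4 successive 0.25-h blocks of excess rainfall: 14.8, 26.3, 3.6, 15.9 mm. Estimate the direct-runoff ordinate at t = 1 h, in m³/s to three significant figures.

Q ≈ 19.3 m³/s

By discrete convolution, Q_j = Σ (P_i / 10 mm) · U_{j−i}.
At t = 1 h (j=4): Q = (14.8/10)·3.3 + (26.3/10)·4.6 + (3.6/10)·2.9 + (15.9/10)·0.8 = 19.3 m³/s.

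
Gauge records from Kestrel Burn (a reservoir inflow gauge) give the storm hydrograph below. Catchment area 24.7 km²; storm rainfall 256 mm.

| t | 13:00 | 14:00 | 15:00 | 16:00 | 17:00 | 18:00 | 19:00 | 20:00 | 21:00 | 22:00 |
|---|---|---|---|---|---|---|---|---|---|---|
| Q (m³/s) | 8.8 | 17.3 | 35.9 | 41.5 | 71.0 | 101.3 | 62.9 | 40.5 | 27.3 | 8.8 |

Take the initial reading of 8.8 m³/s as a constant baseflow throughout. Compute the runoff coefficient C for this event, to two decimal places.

C ≈ 0.19

ΣQ_DR = 327.3 m³/s; V = ΣQ_DR·Δt = 1.178 × 10^6 m³.
Runoff depth d = V / A = 47.70 mm.
C = d / P = 47.70 / 256 = 0.19.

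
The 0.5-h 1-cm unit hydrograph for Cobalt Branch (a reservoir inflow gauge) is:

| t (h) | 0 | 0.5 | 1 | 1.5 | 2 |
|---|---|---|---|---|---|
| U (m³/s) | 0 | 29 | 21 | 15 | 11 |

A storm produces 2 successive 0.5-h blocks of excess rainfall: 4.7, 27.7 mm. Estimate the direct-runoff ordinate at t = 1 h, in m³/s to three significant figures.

Q ≈ 90.2 m³/s

By discrete convolution, Q_j = Σ (P_i / 10 mm) · U_{j−i}.
At t = 1 h (j=2): Q = (4.7/10)·21 + (27.7/10)·29 = 90.2 m³/s.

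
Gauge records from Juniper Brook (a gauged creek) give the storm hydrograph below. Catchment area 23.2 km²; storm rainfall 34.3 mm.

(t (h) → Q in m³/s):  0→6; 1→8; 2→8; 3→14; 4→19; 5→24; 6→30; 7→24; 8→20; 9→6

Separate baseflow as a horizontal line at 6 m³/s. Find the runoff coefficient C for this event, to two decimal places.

ΣQ_DR = 99.00 m³/s; V = ΣQ_DR·Δt = 3.564 × 10^5 m³.
Runoff depth d = V / A = 15.36 mm.
C = d / P = 15.36 / 34.3 = 0.45.

C ≈ 0.45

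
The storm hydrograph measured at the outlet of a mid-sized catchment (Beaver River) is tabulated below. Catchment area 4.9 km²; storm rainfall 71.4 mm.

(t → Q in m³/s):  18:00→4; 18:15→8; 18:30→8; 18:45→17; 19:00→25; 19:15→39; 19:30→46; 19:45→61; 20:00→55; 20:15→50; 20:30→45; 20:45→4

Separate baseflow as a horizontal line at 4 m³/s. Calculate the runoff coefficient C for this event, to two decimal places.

ΣQ_DR = 314.0 m³/s; V = ΣQ_DR·Δt = 2.826 × 10^5 m³.
Runoff depth d = V / A = 57.67 mm.
C = d / P = 57.67 / 71.4 = 0.81.

C ≈ 0.81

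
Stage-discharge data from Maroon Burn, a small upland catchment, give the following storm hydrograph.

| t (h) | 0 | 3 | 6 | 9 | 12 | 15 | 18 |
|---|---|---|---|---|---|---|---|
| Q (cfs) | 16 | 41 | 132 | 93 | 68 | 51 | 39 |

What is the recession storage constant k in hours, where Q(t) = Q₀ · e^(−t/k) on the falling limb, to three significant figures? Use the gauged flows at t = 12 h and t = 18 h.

On the falling limb, Q drops from 68 to 39 cfs between t = 12 h and t = 18 h (Δt = 6 h).
k = −Δt / ln(Q₂/Q₁) = −6 / ln(39/68) = 10.8 h.

k ≈ 10.8 h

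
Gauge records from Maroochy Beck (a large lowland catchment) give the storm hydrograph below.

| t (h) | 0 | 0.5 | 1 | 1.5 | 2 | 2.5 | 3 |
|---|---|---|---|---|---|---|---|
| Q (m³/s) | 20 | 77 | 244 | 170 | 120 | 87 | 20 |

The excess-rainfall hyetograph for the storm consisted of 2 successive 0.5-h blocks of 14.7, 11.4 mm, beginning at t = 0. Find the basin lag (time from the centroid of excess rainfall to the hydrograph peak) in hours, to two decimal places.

Centroid of excess rainfall: t_c = Σ P_i·t̄_i / ΣP_i = 0.4684 h (block centres at 0.25, 0.75 h).
Hydrograph peak occurs at t = 1 h, so basin lag t_L = 1 − 0.4684 = 0.53 h.

t_L ≈ 0.53 h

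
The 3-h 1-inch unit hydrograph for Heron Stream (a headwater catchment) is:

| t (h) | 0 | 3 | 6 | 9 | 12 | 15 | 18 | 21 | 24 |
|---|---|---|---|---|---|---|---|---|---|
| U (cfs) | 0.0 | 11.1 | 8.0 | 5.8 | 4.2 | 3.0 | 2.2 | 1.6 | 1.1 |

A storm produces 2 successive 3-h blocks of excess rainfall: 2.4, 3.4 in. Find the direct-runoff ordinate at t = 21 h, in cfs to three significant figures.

By discrete convolution, Q_j = Σ (P_i / 1 in) · U_{j−i}.
At t = 21 h (j=7): Q = (2.4/1)·1.6 + (3.4/1)·2.2 = 11.3 cfs.

Q ≈ 11.3 cfs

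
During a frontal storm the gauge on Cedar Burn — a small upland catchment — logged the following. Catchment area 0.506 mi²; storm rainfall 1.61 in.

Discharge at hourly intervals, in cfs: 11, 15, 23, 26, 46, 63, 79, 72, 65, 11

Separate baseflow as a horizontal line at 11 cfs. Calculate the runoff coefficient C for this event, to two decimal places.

ΣQ_DR = 301.0 cfs; V = ΣQ_DR·Δt = 1.084 × 10^6 ft³.
Runoff depth d = V / A = 0.9218 in.
C = d / P = 0.9218 / 1.61 = 0.57.

C ≈ 0.57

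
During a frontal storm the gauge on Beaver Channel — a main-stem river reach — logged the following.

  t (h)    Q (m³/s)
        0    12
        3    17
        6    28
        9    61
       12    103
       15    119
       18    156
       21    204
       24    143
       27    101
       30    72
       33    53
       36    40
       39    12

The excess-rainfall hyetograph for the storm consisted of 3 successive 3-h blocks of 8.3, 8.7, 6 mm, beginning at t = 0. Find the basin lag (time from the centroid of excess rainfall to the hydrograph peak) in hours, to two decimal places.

t_L ≈ 16.80 h

Centroid of excess rainfall: t_c = Σ P_i·t̄_i / ΣP_i = 4.2000 h (block centres at 1.5, 4.5, 7.5 h).
Hydrograph peak occurs at t = 21 h, so basin lag t_L = 21 − 4.2000 = 16.80 h.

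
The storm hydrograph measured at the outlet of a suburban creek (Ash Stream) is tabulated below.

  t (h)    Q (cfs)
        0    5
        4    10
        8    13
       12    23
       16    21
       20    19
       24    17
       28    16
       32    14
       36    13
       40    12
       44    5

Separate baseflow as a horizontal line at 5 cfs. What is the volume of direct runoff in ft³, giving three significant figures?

Direct-runoff ordinates (Q − Q_b): 0.0, 5.0, 8.0, 18.0, 16.0, 14.0, 12.0, 11.0, 9.0, 8.0, 7.0, 0.0 cfs.
ΣQ_DR = 108.0 cfs.
With Δt = 4 h = 14400 s, V = ΣQ_DR · Δt = 108.0 × 14400 = 1.56 × 10^6 ft³.

V ≈ 1.56 × 10^6 ft³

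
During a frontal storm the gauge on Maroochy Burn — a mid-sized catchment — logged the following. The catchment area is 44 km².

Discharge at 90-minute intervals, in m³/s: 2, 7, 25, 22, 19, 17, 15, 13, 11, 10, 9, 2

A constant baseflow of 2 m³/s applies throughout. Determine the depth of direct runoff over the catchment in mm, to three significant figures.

d ≈ 15.7 mm

Direct runoff: 0.0, 5.0, 23.0, 20.0, 17.0, 15.0, 13.0, 11.0, 9.0, 8.0, 7.0, 0.0 m³/s; ΣQ_DR = 128.0 m³/s.
V = ΣQ_DR · Δt = 128.0 × 5400 s = 6.912 × 10^5 m³.
Over A = 44 km², depth = V / A = 15.7 mm.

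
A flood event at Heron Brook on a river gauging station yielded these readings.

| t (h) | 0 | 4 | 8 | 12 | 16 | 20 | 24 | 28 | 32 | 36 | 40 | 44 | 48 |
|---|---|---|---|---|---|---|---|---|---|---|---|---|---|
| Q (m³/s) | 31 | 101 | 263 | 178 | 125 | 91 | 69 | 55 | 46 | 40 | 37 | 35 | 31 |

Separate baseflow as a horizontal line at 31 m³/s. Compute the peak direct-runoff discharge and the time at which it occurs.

Subtracting baseflow gives direct-runoff ordinates: 0.0, 70.0, 232.0, 147.0, 94.0, 60.0, 38.0, 24.0, 15.0, 9.0, 6.0, 4.0, 0.0 m³/s.
The maximum is 232.0 m³/s, occurring at the reading for t = 8 h.

Q_p = 232.0 m³/s at t = 8 h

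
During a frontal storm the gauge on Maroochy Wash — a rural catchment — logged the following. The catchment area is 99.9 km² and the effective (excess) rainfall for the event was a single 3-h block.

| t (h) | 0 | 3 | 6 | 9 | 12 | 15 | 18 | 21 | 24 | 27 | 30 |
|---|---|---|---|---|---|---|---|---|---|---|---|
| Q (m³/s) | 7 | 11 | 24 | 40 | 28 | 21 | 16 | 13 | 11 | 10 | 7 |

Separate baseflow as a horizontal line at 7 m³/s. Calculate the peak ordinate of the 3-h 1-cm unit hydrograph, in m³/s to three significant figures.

U_p ≈ 27.5 m³/s

Direct runoff: 0.0, 4.0, 17.0, 33.0, 21.0, 14.0, 9.0, 6.0, 4.0, 3.0, 0.0 m³/s; ΣQ_DR = 111.0 m³/s, peak = 33.0 m³/s.
Runoff depth d = ΣQ_DR·Δt / A = 111.0 × 10800 / (99.9 km²) = 12.00 mm.
The 1-cm UH is the DRH scaled by (10 mm)/d, so U_p = 33.0 × 10/12.00 = 27.5 m³/s.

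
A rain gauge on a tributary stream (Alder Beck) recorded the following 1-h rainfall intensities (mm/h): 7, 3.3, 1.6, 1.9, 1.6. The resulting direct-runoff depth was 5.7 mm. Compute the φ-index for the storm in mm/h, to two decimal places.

Only the 2 blocks with intensity above φ contribute runoff: 7, 3.3 mm/h.
Σ(I−φ)·Δt = d  ⇒  (7+3.3 − 2φ)·1 = 5.7
φ = (10.30 − 5.7/1) / 2 = 2.30 mm/h.

φ ≈ 2.30 mm/h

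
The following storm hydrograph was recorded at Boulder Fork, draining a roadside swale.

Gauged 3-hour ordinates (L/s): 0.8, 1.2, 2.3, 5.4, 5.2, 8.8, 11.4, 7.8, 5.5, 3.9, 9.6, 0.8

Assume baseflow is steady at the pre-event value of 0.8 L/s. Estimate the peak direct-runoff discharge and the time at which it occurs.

Subtracting baseflow gives direct-runoff ordinates: 0.0, 0.4, 1.5, 4.6, 4.4, 8.0, 10.6, 7.0, 4.7, 3.1, 8.8, 0.0 L/s.
The maximum is 10.6 L/s, occurring at the reading for t = 18 h.

Q_p = 10.6 L/s at t = 18 h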